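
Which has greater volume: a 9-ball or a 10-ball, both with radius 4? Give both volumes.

V_9(4.0) ≈ 864684. V_10(4.0) ≈ 2.67404e+06. The 10-ball is larger.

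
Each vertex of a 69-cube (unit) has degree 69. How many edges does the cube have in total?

An n-cube has n·2^(n-1) edges. With n = 69: 69·295147905179352825856 = 20365205457375344984064.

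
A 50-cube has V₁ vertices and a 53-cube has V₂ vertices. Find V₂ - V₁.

V₁ = 2^50 = 1125899906842624. V₂ = 2^53 = 9007199254740992. V₂ - V₁ = 7881299347898368.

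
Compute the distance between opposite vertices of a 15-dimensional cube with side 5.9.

d = √(5.9² + 5.9² + ... + 5.9²) [15 terms] = √(15·5.9²) = 5.9√15 ≈ 22.8506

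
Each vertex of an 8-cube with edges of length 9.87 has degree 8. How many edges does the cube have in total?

Number of 1-faces = C(8,1)·2^(8-1) = 8·128 = 1024.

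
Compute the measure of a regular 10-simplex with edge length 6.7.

Volume = 6.7^10 · √(11/2^10) / 10! ≈ 5.20633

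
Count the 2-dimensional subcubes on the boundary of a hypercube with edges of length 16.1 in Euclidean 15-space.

Choose 2 of 15 axes to span the face (C(15,2) = 105 ways), then fix each of the remaining 13 coordinates at one of its two extreme values (2^13 = 8192 ways): 105·8192 = 860160.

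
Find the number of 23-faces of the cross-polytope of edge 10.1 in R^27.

An n-cross-polytope has 2^(k+1)·C(n,k+1) k-faces. Here 2^24·C(27,24) = 16777216·2925 = 49073356800.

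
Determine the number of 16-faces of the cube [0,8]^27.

Choose 16 of 27 axes to span the face (C(27,16) = 13037895 ways), then fix each of the remaining 11 coordinates at one of its two extreme values (2^11 = 2048 ways): 13037895·2048 = 26701608960.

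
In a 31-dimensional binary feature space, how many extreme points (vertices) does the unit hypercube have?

Each vertex is a binary string of length 31, so there are 2^31 = 2147483648.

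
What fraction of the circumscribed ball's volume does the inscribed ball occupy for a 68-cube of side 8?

V_in/V_out = n^(-n/2) = 68^(-68/2) ≈ 4.95105e-63.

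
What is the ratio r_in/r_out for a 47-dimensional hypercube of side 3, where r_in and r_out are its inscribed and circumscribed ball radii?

r_in / r_out = (3/2) / (3√47/2) = 1/√47 ≈ 0.145865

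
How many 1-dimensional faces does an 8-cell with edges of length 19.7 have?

Choose 1 of 4 axes to span the face (C(4,1) = 4 ways), then fix each of the remaining 3 coordinates at one of its two extreme values (2^3 = 8 ways): 4·8 = 32.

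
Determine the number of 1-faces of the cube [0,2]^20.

Number of 1-faces = C(20,1) · 2^(20-1) = 20 · 524288 = 10485760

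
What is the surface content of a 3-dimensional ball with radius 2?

|∂B_3(2)| = 4πr² = 4π·(2)² ≈ 50.2655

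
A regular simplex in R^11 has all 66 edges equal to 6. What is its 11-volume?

Volume = 6^11 · √(12/2^11) / 11! ≈ 0.695719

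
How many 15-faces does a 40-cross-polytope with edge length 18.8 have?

An n-cross-polytope has 2^(k+1)·C(n,k+1) k-faces. Here 2^16·C(40,16) = 65536·62852101650 = 4119075333734400.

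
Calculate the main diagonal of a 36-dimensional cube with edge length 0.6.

d = √(0.6² + 0.6² + ... + 0.6²) [36 terms] = √(36·0.6²) = 0.6√36 = 3.6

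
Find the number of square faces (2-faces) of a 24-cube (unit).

Choose 2 of 24 axes to span the face (C(24,2) = 276 ways), then fix each of the remaining 22 coordinates at one of its two extreme values (2^22 = 4194304 ways): 276·4194304 = 1157627904.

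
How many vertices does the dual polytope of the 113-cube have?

The 113-dimensional cross-polytope has 2n = 2·113 = 226 vertices.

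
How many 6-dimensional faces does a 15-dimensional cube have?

f_6(15-cube) = (15 choose 6) · 2^9 = 2562560.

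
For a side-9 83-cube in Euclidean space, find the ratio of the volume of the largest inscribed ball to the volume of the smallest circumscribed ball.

V_in/V_out = n^(-n/2) = 83^(-83/2) ≈ 2.2817e-80.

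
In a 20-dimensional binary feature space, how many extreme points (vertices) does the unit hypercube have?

Each vertex is a binary string of length 20, so there are 2^20 = 1048576.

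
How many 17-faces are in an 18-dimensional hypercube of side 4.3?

Number of 17-faces = C(18,17) · 2^(18-17) = 18 · 2 = 36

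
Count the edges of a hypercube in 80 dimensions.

An n-cube has n·2^(n-1) edges. With n = 80: 80·604462909807314587353088 = 48357032784585166988247040.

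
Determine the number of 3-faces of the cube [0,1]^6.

f_3(6-cube) = (6 choose 3) · 2^3 = 160.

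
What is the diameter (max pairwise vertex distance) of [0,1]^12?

Diagonal = √12 · 1 ≈ 3.4641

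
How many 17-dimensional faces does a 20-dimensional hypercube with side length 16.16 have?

Choose 17 of 20 axes to span the face (C(20,17) = 1140 ways), then fix each of the remaining 3 coordinates at one of its two extreme values (2^3 = 8 ways): 1140·8 = 9120.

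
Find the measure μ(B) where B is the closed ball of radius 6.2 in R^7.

The n-ball volume is π^(n/2)·r^n/Γ(n/2+1). With n=7, r=6.2: V ≈ 1.66388e+06.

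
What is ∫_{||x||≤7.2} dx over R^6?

Volume = π^{6/2}·(7.2)^6/Γ(4) ≈ 719935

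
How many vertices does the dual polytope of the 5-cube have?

The 5-dimensional cross-polytope has 2n = 2·5 = 10 vertices.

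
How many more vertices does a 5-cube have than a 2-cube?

The 5-cube has 2^5 = 32 vertices. The 2-cube has 2^2 = 4 vertices. Difference: 32 - 4 = 28.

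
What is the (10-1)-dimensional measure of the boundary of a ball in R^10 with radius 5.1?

|∂B_10(5.1)| ≈ 5.9525e+07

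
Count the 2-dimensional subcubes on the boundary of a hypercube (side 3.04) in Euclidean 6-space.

Number of 2-faces = C(6,2) · 2^(6-2) = 15 · 16 = 240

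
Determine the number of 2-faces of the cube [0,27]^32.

f_2(32-cube) = (32 choose 2) · 2^30 = 532575944704.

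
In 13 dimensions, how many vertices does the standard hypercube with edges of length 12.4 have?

The 13-cube has 2^13 = 8192 vertices.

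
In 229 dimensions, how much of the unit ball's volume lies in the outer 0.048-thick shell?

1 - (1-0.048)^229 ≈ 0.999987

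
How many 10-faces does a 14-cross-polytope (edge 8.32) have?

Number of 10-faces = 2^(10+1) · C(14,10+1) = 2048 · 364 = 745472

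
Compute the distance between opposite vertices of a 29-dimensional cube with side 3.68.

Diagonal = √29 · 3.68 ≈ 19.8174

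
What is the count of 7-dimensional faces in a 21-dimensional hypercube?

An n-cube has C(n,k)·2^(n-k) k-faces. Here C(21,7)·2^14 = 116280·16384 = 1905131520.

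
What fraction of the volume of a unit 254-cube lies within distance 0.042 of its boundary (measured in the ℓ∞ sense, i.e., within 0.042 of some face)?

The inner cube has side 1-2·0.042 = 0.916 and volume (0.916)^254 ≈ 2.096e-10, so the shell holds 1 - 2.096e-10 of the volume.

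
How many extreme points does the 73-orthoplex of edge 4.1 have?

Number of vertices = 2n = 146.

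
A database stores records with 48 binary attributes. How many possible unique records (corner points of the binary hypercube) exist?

Number of vertices = 2^48 = 281474976710656.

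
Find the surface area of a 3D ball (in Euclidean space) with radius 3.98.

The surface area of an n-ball is 2π^(n/2) r^(n-1) / Γ(n/2). For n=3, r=3.98: 4πr² = 4π·(3.98)² ≈ 199.056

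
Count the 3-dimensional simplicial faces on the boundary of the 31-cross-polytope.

Each 3-face is the convex hull of 4 vertices, one chosen as ±e_i from each of 4 distinct axes: 2^4·C(31,4) = 503440.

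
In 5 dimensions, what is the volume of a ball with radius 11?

The n-ball volume is π^(n/2)·r^n/Γ(n/2+1). With n=5, r=11: V = 1288408·π^2/15 ≈ 847738.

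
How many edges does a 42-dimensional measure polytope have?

Each of the 2^42 = 4398046511104 vertices has degree 42; total edges = 42·2^42/2 = 92358976733184.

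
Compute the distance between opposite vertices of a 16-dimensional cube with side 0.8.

||(0.8,0.8,...,0.8)|| = √(16)·0.8 = 3.2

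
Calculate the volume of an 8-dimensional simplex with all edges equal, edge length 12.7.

V = (12.7^8 / 8!) · √((8+1) / 2^8) ≈ 3147.1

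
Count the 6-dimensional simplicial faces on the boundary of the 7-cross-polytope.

Number of 6-faces = 2^(6+1) · C(7,6+1) = 128 · 1 = 128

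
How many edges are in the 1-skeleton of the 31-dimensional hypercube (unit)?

Number of 1-faces = C(31,1)·2^(31-1) = 31·1073741824 = 33285996544.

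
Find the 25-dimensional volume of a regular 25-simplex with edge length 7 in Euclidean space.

Volume = 7^25 · √(26/2^25) / 25! ≈ 7.61057e-08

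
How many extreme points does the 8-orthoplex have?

An n-cross-polytope has 2n vertices; here n = 8, giving 16.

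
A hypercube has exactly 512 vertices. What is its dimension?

n = log_2(512) = 9.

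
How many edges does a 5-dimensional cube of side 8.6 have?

An n-cube has n·2^(n-1) edges. With n = 5: 5·16 = 80.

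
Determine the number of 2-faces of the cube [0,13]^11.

An n-cube has C(n,k)·2^(n-k) k-faces. Here C(11,2)·2^9 = 55·512 = 28160.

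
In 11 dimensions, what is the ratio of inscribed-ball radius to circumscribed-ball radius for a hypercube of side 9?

r_in = 9/2 (half the side); r_out = 9√11/2 (half the diagonal). Ratio = 1/√11 ≈ 0.301511.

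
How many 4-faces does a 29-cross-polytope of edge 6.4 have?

f_4(29-orthoplex) = 2^5 · (29 choose 5) = 3800160.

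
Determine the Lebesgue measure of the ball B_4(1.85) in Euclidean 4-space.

V_4(1.85) = π^(4/2) · (1.85)^4 / Γ(4/2 + 1) ≈ 57.8038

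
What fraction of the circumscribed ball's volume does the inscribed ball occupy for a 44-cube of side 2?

V_in / V_out = (r_in/r_out)^44 = (1/√44)^44 = 44^(-44/2) ≈ 6.98299e-37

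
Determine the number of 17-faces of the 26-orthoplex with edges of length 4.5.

An n-cross-polytope has 2^(k+1)·C(n,k+1) k-faces. Here 2^18·C(26,18) = 262144·1562275 = 409541017600.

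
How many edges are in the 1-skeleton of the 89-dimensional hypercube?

An n-cube has n·2^(n-1) edges. With n = 89: 89·309485009821345068724781056 = 27544165874099711116505513984.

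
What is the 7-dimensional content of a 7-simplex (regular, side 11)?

V = (11^7 / 7!) · √((7+1) / 2^7) ≈ 966.626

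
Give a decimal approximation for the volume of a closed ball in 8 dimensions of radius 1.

The n-ball volume is π^(n/2)·r^n/Γ(n/2+1). With n=8, r=1: V = π^4/24 ≈ 4.05871.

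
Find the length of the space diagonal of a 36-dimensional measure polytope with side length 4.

||(4,4,...,4)|| = √(36)·4 = 24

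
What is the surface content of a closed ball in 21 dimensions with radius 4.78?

The surface area of an n-ball is 2π^(n/2) r^(n-1) / Γ(n/2). For n=21, r=4.78: 1.13586e+13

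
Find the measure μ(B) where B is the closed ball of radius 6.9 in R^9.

The n-ball volume is π^(n/2)·r^n/Γ(n/2+1). With n=9, r=6.9: V ≈ 1.16939e+08.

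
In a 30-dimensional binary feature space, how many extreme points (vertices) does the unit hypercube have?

An n-cube has 2^n vertices; for n = 30 that is 2^30 = 1073741824.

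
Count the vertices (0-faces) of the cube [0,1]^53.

Each vertex is a binary string of length 53, so there are 2^53 = 9007199254740992.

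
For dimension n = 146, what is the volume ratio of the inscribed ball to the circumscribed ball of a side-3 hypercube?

Volume scales as r^n, and r_in/r_out = 1/√146, giving (1/√146)^146 ≈ 1.00517e-158.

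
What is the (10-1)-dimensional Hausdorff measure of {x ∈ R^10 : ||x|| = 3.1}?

S = n·V_n(r)/r = 10·V_10(3.1)/3.1 (volume-to-surface relation), giving 674254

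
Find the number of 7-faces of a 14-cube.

Number of 7-faces = C(14,7) · 2^(14-7) = 3432 · 128 = 439296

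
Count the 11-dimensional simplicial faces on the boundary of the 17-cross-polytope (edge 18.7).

Number of 11-faces = 2^(11+1) · C(17,11+1) = 4096 · 6188 = 25346048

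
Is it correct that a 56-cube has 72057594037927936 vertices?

True. The 56-cube has 2^56 = 72057594037927936 vertices.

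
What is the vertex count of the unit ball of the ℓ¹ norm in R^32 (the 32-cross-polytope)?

An n-cross-polytope has 2n vertices; here n = 32, giving 64.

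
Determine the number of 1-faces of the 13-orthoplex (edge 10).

An n-cross-polytope has 2^(k+1)·C(n,k+1) k-faces. Here 2^2·C(13,2) = 4·78 = 312.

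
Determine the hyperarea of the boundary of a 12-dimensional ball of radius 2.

S = n·V_n(r)/r = 12·V_12(2)/2 (volume-to-surface relation), giving 512·π^6/15 ≈ 32815.4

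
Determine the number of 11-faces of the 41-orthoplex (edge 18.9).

Each 11-face is the convex hull of 12 vertices, one chosen as ±e_i from each of 12 distinct axes: 2^12·C(41,12) = 32352890552320.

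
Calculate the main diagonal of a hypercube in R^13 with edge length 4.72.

d = √(4.72² + 4.72² + ... + 4.72²) [13 terms] = √(13·4.72²) = 4.72√13 ≈ 17.0182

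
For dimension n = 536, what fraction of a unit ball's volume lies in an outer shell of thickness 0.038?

1 - (1-0.038)^536 ≈ 0.999999999 ≈ (100 - 9.59e-08)%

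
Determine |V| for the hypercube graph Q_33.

Number of vertices = 2^33 = 8589934592.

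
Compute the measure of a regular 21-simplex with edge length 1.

Volume = 1^21 · √(22/2^21) / 21! ≈ 6.33946e-23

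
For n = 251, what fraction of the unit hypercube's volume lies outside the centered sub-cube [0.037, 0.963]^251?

Shell fraction = 1 - (1-0.074)^251 ≈ 0.9999999958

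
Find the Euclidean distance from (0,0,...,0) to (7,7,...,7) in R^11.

Diagonal = √11 · 7 ≈ 23.2164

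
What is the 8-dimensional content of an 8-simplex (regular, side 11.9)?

V_8 = √(9) · 11.9^8 / (8! · 2^(8/2)) ≈ 1870.06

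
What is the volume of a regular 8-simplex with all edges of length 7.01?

V = (7.01^8 / 8!) · √((8+1) / 2^8) ≈ 27.116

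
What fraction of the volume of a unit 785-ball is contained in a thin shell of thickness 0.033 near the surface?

V(inner)/V(outer) = ((1-0.033)/1)^785 ≈ 3.629e-12, so the shell fraction is 1 - 3.629e-12.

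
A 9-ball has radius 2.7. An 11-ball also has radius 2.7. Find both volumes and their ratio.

V_9(2.7) ≈ 25153.1. V_11(2.7) ≈ 104738. Ratio V_9/V_11 ≈ 0.2402.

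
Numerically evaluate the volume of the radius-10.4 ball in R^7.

V_7(10.4) = π^(7/2) · (10.4)^7 / Γ(7/2 + 1) ≈ 6.21747e+07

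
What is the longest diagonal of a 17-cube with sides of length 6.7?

Diagonal = √17 · 6.7 ≈ 27.6248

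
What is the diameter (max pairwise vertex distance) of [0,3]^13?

The space diagonal of an n-cube of side s is s√n. Here 3·√13 ≈ 10.8167.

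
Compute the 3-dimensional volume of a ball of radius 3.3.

V_3(3.3) = π^(3/2) · (3.3)^3 / Γ(3/2 + 1) ≈ 150.533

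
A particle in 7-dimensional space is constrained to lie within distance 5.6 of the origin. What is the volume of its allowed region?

Volume = π^{7/2}·(5.6)^7/Γ(9/2) ≈ 816012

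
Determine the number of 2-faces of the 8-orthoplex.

Each 2-face is the convex hull of 3 vertices, one chosen as ±e_i from each of 3 distinct axes: 2^3·C(8,3) = 448.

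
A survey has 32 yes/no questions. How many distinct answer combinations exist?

The 32-cube has 2^32 = 4294967296 vertices.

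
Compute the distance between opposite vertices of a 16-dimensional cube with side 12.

The space diagonal of an n-cube of side s is s√n. Here 12·√16 = 48.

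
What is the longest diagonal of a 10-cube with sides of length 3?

Diagonal = √10 · 3 ≈ 9.48683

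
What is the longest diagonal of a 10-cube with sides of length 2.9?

d = √(2.9² + 2.9² + ... + 2.9²) [10 terms] = √(10·2.9²) = 2.9√10 ≈ 9.17061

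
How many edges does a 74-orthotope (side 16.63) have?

Each of the 2^74 = 18889465931478580854784 vertices has degree 74; total edges = 74·2^74/2 = 698910239464707491627008.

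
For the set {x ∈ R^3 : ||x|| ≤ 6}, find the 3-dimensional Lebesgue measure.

V_3(6) = π^(3/2) · (6)^3 / Γ(3/2 + 1) = 288·π ≈ 904.779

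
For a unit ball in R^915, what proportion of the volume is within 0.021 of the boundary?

Shell fraction = 1 - (1-0.021)^915 ≈ 0.9999999963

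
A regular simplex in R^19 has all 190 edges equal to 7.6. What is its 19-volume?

Volume = 7.6^19 · √(20/2^19) / 19! ≈ 0.00276117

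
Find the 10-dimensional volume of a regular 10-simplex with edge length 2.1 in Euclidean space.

V = (2.1^10 / 10!) · √((10+1) / 2^10) ≈ 4.76405e-05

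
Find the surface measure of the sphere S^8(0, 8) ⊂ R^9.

S = n·V_n(r)/r = 9·V_9(8)/8 (volume-to-surface relation), giving 536870912·π^4/105 ≈ 4.98058e+08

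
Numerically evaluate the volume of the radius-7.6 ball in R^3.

V_3(7.6) = π^(3/2) · (7.6)^3 / Γ(3/2 + 1) ≈ 1838.78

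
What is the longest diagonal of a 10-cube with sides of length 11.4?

||(11.4,11.4,...,11.4)|| = √(10)·11.4 ≈ 36.05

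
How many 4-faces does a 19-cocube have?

f_4(19-orthoplex) = 2^5 · (19 choose 5) = 372096.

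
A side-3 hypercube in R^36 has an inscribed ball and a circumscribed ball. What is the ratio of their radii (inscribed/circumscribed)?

r_in = 3/2 (half the side); r_out = 3√36/2 (half the diagonal). Ratio = 1/√36 ≈ 0.166667.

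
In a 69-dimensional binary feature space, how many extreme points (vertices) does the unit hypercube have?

Each vertex is a binary string of length 69, so there are 2^69 = 590295810358705651712.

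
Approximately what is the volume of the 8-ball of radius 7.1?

V_8(7.1) = π^(8/2) · (7.1)^8 / Γ(8/2 + 1) ≈ 2.62093e+07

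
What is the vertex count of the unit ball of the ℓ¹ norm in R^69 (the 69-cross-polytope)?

An n-cross-polytope has 2n vertices; here n = 69, giving 138.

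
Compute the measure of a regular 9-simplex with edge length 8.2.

Volume = 8.2^9 · √(10/2^9) / 9! ≈ 64.5545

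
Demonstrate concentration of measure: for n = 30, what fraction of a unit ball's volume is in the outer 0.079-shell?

1 - (1-0.079)^30 ≈ 0.915318 ≈ 91.53%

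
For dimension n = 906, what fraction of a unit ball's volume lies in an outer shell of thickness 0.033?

1 - (1-0.033)^906 ≈ 1 - 6.257e-14 ≈ (100 - 6.26e-12)%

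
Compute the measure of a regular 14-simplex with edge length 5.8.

V_14 = √(15) · 5.8^14 / (14! · 2^(14/2)) ≈ 0.0169207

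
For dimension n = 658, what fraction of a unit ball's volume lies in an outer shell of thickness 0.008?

1 - (1-0.008)^658 ≈ 0.994934 ≈ 99.49%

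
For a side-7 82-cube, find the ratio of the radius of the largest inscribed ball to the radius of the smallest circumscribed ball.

r_in / r_out = (7/2) / (7√82/2) = 1/√82 ≈ 0.110432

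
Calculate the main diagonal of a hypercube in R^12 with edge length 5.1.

d = √(5.1² + 5.1² + ... + 5.1²) [12 terms] = √(12·5.1²) = 5.1√12 ≈ 17.6669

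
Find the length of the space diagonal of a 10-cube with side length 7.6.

||(7.6,7.6,...,7.6)|| = √(10)·7.6 ≈ 24.0333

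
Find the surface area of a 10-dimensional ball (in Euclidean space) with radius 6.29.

S_10(6.29) = 2·π^(10/2)·(6.29)^9 / Γ(10/2) ≈ 3.93028e+08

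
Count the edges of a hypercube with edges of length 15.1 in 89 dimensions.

Number of 1-faces = C(89,1)·2^(89-1) = 89·309485009821345068724781056 = 27544165874099711116505513984.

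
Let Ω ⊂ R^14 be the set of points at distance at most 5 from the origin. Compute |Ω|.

V_14(5) = π^(14/2) · (5)^14 / Γ(14/2 + 1) = 1220703125·π^7/1008 ≈ 3.65762e+09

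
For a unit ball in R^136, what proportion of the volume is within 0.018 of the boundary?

Shell fraction = 1 - (1-0.018)^136 ≈ 0.915441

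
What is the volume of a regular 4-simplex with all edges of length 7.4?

For a regular n-simplex with edge a, V = (a^n / n!)·√((n+1)/2^n). With a=7.4, n=4: V ≈ 69.8459.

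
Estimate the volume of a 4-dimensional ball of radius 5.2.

V_4(5.2) = π^(4/2) · (5.2)^4 / Γ(4/2 + 1) ≈ 3608.14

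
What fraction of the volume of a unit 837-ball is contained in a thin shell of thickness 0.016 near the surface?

1 - (1-0.016)^837 ≈ 0.9999986294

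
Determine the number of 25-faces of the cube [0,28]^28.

Number of 25-faces = C(28,25) · 2^(28-25) = 3276 · 8 = 26208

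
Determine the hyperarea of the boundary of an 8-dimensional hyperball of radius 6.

|∂B_8(6)| = 93312·π^4 ≈ 9.08944e+06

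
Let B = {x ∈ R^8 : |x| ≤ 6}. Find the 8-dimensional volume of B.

V = 69984·π^4 ≈ 6.81708e+06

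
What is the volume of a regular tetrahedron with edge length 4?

Volume = (√2/12) · 4³ = 7.54247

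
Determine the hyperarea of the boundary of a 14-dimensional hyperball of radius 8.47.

S_14(8.47) = 2·π^(14/2)·(8.47)^13 / Γ(14/2) ≈ 9.68793e+12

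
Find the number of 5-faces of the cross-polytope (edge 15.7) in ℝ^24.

Number of 5-faces = 2^(5+1) · C(24,5+1) = 64 · 134596 = 8614144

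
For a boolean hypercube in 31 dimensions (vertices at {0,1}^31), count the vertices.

Number of vertices = 2^31 = 2147483648.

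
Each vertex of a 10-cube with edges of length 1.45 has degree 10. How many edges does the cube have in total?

Number of 1-faces = C(10,1)·2^(10-1) = 10·512 = 5120.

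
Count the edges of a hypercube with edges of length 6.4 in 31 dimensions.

An n-cube has n·2^(n-1) edges. With n = 31: 31·1073741824 = 33285996544.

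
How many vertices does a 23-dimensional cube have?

Number of vertices = 2^23 = 8388608.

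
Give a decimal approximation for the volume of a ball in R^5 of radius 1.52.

Volume = π^{5/2}·(1.52)^5/Γ(7/2) ≈ 42.7087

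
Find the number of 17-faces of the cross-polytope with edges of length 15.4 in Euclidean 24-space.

Number of 17-faces = 2^(17+1) · C(24,17+1) = 262144 · 134596 = 35283533824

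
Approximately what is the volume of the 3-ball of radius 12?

V_3(12) = π^(3/2) · (12)^3 / Γ(3/2 + 1) = 2304·π ≈ 7238.23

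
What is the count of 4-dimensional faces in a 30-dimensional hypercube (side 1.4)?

Choose 4 of 30 axes to span the face (C(30,4) = 27405 ways), then fix each of the remaining 26 coordinates at one of its two extreme values (2^26 = 67108864 ways): 27405·67108864 = 1839118417920.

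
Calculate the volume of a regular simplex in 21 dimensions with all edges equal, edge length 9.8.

Volume = 9.8^21 · √(22/2^21) / 21! ≈ 0.0414763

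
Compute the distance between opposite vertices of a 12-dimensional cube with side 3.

The space diagonal of an n-cube of side s is s√n. Here 3·√12 ≈ 10.3923.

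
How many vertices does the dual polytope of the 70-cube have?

An n-cross-polytope has 2n vertices; here n = 70, giving 140.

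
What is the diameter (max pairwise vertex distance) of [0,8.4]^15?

d = √(8.4² + 8.4² + ... + 8.4²) [15 terms] = √(15·8.4²) = 8.4√15 ≈ 32.5331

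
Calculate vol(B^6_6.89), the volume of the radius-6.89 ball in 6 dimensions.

The n-ball volume is π^(n/2)·r^n/Γ(n/2+1). With n=6, r=6.89: V ≈ 552858.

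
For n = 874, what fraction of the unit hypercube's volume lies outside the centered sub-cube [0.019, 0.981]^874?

1 - (1 - 2·0.019)^874 = 1 - 0.962^874 ≈ 1 - 1.972e-15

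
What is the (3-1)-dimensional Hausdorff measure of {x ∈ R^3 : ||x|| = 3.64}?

S = n·V_n(r)/r = 3·V_3(3.64)/3.64 (volume-to-surface relation), giving 4πr² = 4π·(3.64)² ≈ 166.499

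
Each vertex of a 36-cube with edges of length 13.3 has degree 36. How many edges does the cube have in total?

Number of 1-faces = C(36,1)·2^(36-1) = 36·34359738368 = 1236950581248.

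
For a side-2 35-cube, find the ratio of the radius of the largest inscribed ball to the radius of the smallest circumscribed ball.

For an n-cube of any side s, the inradius is s/2 and the circumradius is s√n/2, so the ratio is 1/√35 ≈ 0.169031.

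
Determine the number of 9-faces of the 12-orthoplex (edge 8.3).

Each 9-face is the convex hull of 10 vertices, one chosen as ±e_i from each of 10 distinct axes: 2^10·C(12,10) = 67584.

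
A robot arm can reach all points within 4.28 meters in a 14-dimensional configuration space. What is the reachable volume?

Volume = π^{14/2}·(4.28)^14/Γ(8) ≈ 4.14793e+08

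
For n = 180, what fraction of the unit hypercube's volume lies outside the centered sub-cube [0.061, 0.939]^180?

Shell fraction = 1 - (1-0.122)^180 ≈ 1 - 6.745e-11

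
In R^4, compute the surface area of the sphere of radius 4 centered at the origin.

|∂B_4(4)| = 128·π^2 ≈ 1263.31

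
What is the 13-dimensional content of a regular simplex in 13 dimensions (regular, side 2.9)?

For a regular n-simplex with edge a, V = (a^n / n!)·√((n+1)/2^n). With a=2.9, n=13: V ≈ 6.81181e-06.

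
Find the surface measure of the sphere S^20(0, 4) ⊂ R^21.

S_21(4) = 2·π^(21/2)·(4)^20 / Γ(21/2) = 2251799813685248·π^10/654729075 ≈ 3.22082e+11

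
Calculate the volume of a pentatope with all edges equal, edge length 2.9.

Volume = 2.9^4 · √(5/2^4) / 4! ≈ 1.64743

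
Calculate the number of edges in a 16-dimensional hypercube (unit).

Each of the 2^16 = 65536 vertices has degree 16; total edges = 16·2^16/2 = 524288.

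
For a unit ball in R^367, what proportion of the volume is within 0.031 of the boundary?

1 - (1-0.031)^367 ≈ 0.99999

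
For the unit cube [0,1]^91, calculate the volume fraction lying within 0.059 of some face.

1 - (1 - 2·0.059)^91 = 1 - 0.882^91 ≈ 0.999989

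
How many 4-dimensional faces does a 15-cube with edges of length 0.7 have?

An n-cube has C(n,k)·2^(n-k) k-faces. Here C(15,4)·2^11 = 1365·2048 = 2795520.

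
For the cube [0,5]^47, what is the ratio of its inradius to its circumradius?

Ratio = (s/2)/(s√47/2) = 47^(-1/2) ≈ 0.145865.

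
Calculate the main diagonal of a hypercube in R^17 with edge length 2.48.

The space diagonal of an n-cube of side s is s√n. Here 2.48·√17 ≈ 10.2253.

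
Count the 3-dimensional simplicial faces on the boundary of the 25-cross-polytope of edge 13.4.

f_3(25-orthoplex) = 2^4 · (25 choose 4) = 202400.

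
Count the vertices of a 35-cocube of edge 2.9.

An n-cross-polytope has 2n vertices; here n = 35, giving 70.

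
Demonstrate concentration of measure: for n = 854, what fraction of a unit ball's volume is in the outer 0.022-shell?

1 - (1-0.022)^854 ≈ 0.9999999944 ≈ 99.999999%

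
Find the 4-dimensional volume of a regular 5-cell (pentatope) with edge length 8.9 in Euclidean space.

V_4 = √(5) · 8.9^4 / (4! · 2^(4/2)) ≈ 146.142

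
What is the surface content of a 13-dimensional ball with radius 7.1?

The surface area of an n-ball is 2π^(n/2) r^(n-1) / Γ(n/2). For n=13, r=7.1: 1.94261e+11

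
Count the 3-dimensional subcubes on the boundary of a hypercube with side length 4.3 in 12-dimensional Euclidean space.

Number of 3-faces = C(12,3) · 2^(12-3) = 220 · 512 = 112640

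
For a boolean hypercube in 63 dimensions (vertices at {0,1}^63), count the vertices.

Number of vertices = 2^63 = 9223372036854775808.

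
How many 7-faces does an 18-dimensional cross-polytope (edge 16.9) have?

An n-cross-polytope has 2^(k+1)·C(n,k+1) k-faces. Here 2^8·C(18,8) = 256·43758 = 11202048.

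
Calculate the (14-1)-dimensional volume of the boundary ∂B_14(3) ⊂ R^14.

S_14(3) = 2·π^(14/2)·(3)^13 / Γ(14/2) = 177147·π^7/40 ≈ 1.33759e+07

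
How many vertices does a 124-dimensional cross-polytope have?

The 124-dimensional cross-polytope has 2n = 2·124 = 248 vertices.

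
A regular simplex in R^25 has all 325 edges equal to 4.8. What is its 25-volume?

V_25 = √(26) · 4.8^25 / (25! · 2^(25/2)) ≈ 6.09533e-12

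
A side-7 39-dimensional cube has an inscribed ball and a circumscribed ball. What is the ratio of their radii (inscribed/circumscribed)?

Ratio = (s/2)/(s√39/2) = 39^(-1/2) ≈ 0.160128.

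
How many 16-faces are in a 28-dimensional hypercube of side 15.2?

f_16(28-cube) = (28 choose 16) · 2^12 = 124607508480.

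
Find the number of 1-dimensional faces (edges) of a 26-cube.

Each of the 2^26 = 67108864 vertices has degree 26; total edges = 26·2^26/2 = 872415232.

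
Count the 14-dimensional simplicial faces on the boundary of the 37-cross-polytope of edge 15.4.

Number of 14-faces = 2^(14+1) · C(37,14+1) = 32768 · 9364199760 = 306846097735680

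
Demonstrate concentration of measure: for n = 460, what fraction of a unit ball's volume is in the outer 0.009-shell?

1 - (1-0.009)^460 ≈ 0.984373 ≈ 98.44%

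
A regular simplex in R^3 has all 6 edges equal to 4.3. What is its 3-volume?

Volume = (√2/12) · 4.3³ = 9.36999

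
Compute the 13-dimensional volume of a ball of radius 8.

The n-ball volume is π^(n/2)·r^n/Γ(n/2+1). With n=13, r=8: V = 70368744177664·π^6/135135 ≈ 5.00623e+11.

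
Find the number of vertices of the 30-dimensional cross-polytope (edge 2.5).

Number of vertices = 2n = 60.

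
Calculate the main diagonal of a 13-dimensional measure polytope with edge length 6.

||(6,6,...,6)|| = √(13)·6 ≈ 21.6333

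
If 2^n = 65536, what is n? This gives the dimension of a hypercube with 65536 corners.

n = log_2(65536) = 16.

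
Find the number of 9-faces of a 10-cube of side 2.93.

Number of 9-faces = C(10,9) · 2^(10-9) = 10 · 2 = 20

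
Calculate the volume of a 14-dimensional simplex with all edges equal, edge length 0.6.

Volume = 0.6^14 · √(15/2^14) / 14! ≈ 2.71985e-16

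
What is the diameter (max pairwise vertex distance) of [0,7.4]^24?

Diagonal = √24 · 7.4 ≈ 36.2524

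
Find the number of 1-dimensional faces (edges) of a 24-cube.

Each of the 2^24 = 16777216 vertices has degree 24; total edges = 24·2^24/2 = 201326592.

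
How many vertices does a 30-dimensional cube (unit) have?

The 30-cube has 2^30 = 1073741824 vertices.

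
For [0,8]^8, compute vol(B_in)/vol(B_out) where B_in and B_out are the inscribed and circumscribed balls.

V_in/V_out = n^(-n/2) = 8^(-8/2) ≈ 0.000244141.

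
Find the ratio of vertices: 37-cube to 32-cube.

The 37-cube has 2^37 = 137438953472 vertices. The 32-cube has 2^32 = 4294967296 vertices. Ratio: 137438953472/4294967296 = 32.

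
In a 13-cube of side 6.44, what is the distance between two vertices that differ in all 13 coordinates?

The space diagonal of an n-cube of side s is s√n. Here 6.44·√13 ≈ 23.2198.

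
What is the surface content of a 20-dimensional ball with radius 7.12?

S_20(7.12) = 2·π^(20/2)·(7.12)^19 / Γ(20/2) ≈ 8.12616e+15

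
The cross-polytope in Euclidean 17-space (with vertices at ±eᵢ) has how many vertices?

Number of vertices = 2n = 34.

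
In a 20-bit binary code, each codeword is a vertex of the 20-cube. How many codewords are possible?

Number of vertices = 2^20 = 1048576.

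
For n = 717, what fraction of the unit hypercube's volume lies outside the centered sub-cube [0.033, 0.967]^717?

Shell fraction = 1 - (1-0.066)^717 ≈ 1 - 5.479e-22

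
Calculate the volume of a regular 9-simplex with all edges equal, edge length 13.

V_9 = √(10) · 13^9 / (9! · 2^(9/2)) ≈ 4084.06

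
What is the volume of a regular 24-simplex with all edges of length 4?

Volume = 4^24 · √(25/2^24) / 24! ≈ 5.53789e-13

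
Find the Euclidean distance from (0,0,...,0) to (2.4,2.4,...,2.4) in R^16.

The space diagonal of an n-cube of side s is s√n. Here 2.4·√16 = 9.6.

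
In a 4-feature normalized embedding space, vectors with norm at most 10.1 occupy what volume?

The n-ball volume is π^(n/2)·r^n/Γ(n/2+1). With n=4, r=10.1: V ≈ 51351.7.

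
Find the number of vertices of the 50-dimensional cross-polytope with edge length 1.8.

The vertices are ±e_1, ..., ±e_50, so there are 2·50 = 100.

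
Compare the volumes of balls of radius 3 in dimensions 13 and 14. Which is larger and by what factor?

V_13(3) ≈ 1.45184e+06, V_14(3) ≈ 2.86626e+06. The 14-ball is larger by a factor of 1.974.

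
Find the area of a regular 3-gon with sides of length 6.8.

Area = (√3/4) · 6.8² = 20.0225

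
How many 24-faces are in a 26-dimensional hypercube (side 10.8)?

Choose 24 of 26 axes to span the face (C(26,24) = 325 ways), then fix each of the remaining 2 coordinates at one of its two extreme values (2^2 = 4 ways): 325·4 = 1300.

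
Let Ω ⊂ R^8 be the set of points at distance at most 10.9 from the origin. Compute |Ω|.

The n-ball volume is π^(n/2)·r^n/Γ(n/2+1). With n=8, r=10.9: V ≈ 8.08724e+08.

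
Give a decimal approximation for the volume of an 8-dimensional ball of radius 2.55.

Volume = π^{8/2}·(2.55)^8/Γ(5) ≈ 7256.21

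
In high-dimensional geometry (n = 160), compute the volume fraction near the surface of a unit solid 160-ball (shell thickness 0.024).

1 - (1-0.024)^160 ≈ 0.97949 ≈ 97.95%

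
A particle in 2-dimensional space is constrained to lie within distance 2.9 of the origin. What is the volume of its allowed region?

V_2(2.9) = π^(2/2) · (2.9)^2 / Γ(2/2 + 1) ≈ 26.4208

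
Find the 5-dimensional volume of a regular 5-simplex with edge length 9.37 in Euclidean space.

For a regular n-simplex with edge a, V = (a^n / n!)·√((n+1)/2^n). With a=9.37, n=5: V ≈ 260.626.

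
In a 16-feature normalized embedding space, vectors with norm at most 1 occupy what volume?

The n-ball volume is π^(n/2)·r^n/Γ(n/2+1). With n=16, r=1: V = π^8/40320 ≈ 0.235331.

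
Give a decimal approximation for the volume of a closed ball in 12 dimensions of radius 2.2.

V_12(2.2) = π^(12/2) · (2.2)^12 / Γ(12/2 + 1) ≈ 17164.8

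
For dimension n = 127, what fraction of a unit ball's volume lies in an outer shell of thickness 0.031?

1 - (1-0.031)^127 ≈ 0.981672 ≈ 98.17%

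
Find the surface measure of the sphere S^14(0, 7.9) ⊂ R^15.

The surface area of an n-ball is 2π^(n/2) r^(n-1) / Γ(n/2). For n=15, r=7.9: 2.11009e+13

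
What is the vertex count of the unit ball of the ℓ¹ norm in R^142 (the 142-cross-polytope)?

An n-cross-polytope has 2n vertices; here n = 142, giving 284.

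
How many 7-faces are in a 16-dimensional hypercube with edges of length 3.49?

Number of 7-faces = C(16,7) · 2^(16-7) = 11440 · 512 = 5857280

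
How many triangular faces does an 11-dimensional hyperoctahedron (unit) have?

Number of 2-faces = 2^(2+1) · C(11,2+1) = 8 · 165 = 1320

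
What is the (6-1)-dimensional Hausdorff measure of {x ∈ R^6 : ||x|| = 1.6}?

S = n·V_n(r)/r = 6·V_6(1.6)/1.6 (volume-to-surface relation), giving 325.124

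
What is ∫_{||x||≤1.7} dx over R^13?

V_13(1.7) = π^(13/2) · (1.7)^13 / Γ(13/2 + 1) ≈ 901.939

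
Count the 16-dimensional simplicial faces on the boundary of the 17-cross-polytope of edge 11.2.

f_16(17-orthoplex) = 2^17 · (17 choose 17) = 131072.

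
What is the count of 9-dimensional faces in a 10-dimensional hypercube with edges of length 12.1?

Choose 9 of 10 axes to span the face (C(10,9) = 10 ways), then fix each of the remaining 1 coordinate at one of its two extreme values (2^1 = 2 ways): 10·2 = 20.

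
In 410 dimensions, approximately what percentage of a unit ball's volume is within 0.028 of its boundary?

1 - (1-0.028)^410 ≈ 0.999991 ≈ 99.999123%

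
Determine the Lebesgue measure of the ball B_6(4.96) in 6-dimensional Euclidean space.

V_6(4.96) = π^(6/2) · (4.96)^6 / Γ(6/2 + 1) ≈ 76946.4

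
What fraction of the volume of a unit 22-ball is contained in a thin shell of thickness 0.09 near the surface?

V(inner)/V(outer) = ((1-0.09)/1)^22 ≈ 0.1256, so the shell fraction is 0.874423.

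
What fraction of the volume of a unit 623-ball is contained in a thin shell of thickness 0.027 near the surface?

1 - (1-0.027)^623 ≈ 0.9999999607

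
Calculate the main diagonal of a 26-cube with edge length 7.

d = √(7² + 7² + ... + 7²) [26 terms] = √(26·7²) = 7√26 ≈ 35.6931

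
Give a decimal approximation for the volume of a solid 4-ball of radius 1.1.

V_4(1.1) = π^(4/2) · (1.1)^4 / Γ(4/2 + 1) ≈ 7.22504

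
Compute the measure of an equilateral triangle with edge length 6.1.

Area = (√3/4) · 6.1² = 16.1124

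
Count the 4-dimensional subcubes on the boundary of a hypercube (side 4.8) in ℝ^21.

Number of 4-faces = C(21,4) · 2^(21-4) = 5985 · 131072 = 784465920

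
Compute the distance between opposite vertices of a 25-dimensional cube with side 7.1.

The space diagonal of an n-cube of side s is s√n. Here 7.1·√25 = 35.5.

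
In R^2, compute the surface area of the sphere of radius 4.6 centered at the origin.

S_2(4.6) = 2·π^(2/2)·(4.6)^1 / Γ(2/2) = 2πr = 2π·4.6 ≈ 28.9027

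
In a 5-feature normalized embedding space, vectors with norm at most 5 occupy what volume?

The n-ball volume is π^(n/2)·r^n/Γ(n/2+1). With n=5, r=5: V = 5000·π^2/3 ≈ 16449.3.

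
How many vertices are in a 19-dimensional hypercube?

An n-cube has C(n,k)·2^(n-k) k-faces. Here C(19,0)·2^19 = 1·524288 = 524288.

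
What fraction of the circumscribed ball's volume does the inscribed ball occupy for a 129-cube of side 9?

V_in/V_out = n^(-n/2) = 129^(-129/2) ≈ 7.36146e-137.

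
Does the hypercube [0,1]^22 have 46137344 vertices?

False. The 22-cube has 2^22 = 4194304 vertices.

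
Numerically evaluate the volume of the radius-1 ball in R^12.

The n-ball volume is π^(n/2)·r^n/Γ(n/2+1). With n=12, r=1: V = π^6/720 ≈ 1.33526.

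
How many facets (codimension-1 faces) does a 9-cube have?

Number of 8-faces = C(9,8) · 2^(9-8) = 9 · 2 = 18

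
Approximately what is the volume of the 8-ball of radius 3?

V = 2187·π^4/8 ≈ 26629.2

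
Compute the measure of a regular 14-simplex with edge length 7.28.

V_14 = √(15) · 7.28^14 / (14! · 2^(14/2)) ≈ 0.40763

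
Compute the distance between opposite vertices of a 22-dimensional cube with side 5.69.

||(5.69,5.69,...,5.69)|| = √(22)·5.69 ≈ 26.6885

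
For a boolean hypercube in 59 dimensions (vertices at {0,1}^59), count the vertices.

An n-cube has 2^n vertices; for n = 59 that is 2^59 = 576460752303423488.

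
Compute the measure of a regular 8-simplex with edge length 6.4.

Volume = 6.4^8 · √(9/2^8) / 8! ≈ 13.0894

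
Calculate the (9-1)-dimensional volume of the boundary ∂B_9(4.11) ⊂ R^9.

S = n·V_n(r)/r = 9·V_9(4.11)/4.11 (volume-to-surface relation), giving 2.4171e+06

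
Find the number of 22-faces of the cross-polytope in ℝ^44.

Each 22-face is the convex hull of 23 vertices, one chosen as ±e_i from each of 23 distinct axes: 2^23·C(44,23) = 16883050034642288640.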